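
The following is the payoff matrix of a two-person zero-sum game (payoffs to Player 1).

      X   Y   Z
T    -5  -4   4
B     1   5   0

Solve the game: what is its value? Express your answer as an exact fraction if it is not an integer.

2/5

Row minima: T → -5, B → 0; maximin = 0.
Column maxima: X → 1, Y → 5, Z → 4; minimax = 1.
0 ≠ 1, so there is no saddle point; optimal play is mixed.
Y is strictly dominated by X (it gives Player 1 strictly more in every row), so Player 2 never plays it.
On the remaining 2×2 (T, B vs X, Z):
Let Player 1 play T with probability p. Expected payoff against X: (-5)p + 1(1−p) = −6p + 1; against Z: 4p + 0(1−p) = 4p.
Setting these equal: −6p + 1 = 4p ⇒ −10p = -1 ⇒ p = 1/10, and the value is (-6)·(1/10) + 1 = 2/5.
For Player 2: with q = P(X), equating T's and B's payoffs gives −9q + 4 = q ⇒ q = 2/5.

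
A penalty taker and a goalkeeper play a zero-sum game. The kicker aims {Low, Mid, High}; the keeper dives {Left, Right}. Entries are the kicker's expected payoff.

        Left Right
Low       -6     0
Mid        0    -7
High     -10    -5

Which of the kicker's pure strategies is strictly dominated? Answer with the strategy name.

Low gives a strictly higher payoff than High against every column: -6 > -10, 0 > -5.
So High is strictly dominated and the kicker never plays it.

High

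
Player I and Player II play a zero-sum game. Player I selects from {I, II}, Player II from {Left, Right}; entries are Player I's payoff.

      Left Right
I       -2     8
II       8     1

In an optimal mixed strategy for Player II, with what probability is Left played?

7/17

Row minima: I → -2, II → 1; maximin = 1.
Column maxima: Left → 8, Right → 8; minimax = 8.
1 ≠ 8, so there is no saddle point; optimal play is mixed.
Let Player I play I with probability p. Expected payoff against Left: (-2)p + 8(1−p) = −10p + 8; against Right: 8p + 1(1−p) = 7p + 1.
Setting these equal: −10p + 8 = 7p + 1 ⇒ −17p = -7 ⇒ p = 7/17, and the value is (-10)·(7/17) + 8 = 66/17.
For Player II: with q = P(Left), equating I's and II's payoffs gives −10q + 8 = 7q + 1 ⇒ q = 7/17.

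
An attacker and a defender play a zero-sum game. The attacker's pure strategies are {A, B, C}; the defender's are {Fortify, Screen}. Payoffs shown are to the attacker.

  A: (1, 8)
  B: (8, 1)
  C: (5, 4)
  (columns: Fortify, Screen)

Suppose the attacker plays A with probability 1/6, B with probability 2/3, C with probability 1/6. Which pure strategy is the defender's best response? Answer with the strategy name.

If the defender plays Fortify, the attacker's expected payoff is (1/6)·1 + (2/3)·8 + (1/6)·5 = 19/3.
If the defender plays Screen, the attacker's expected payoff is (1/6)·8 + (2/3)·1 + (1/6)·4 = 8/3.
The defender minimizes the attacker's payoff; the smallest is 8/3, so the best response is Screen.

Screen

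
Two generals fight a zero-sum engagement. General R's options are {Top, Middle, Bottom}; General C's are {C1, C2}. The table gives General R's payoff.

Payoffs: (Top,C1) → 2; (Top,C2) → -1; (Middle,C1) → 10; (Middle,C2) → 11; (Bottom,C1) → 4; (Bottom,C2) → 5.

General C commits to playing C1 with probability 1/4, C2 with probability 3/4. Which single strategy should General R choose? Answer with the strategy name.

Middle

Expected payoff of Top: (1/4)·2 + (3/4)·(-1) = -1/4.
Expected payoff of Middle: (1/4)·10 + (3/4)·11 = 43/4.
Expected payoff of Bottom: (1/4)·4 + (3/4)·5 = 19/4.
The largest is 43/4, so General R's best response is Middle.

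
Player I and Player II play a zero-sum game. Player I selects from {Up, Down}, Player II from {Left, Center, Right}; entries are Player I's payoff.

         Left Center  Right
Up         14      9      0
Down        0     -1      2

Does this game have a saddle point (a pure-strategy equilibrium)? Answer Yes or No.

No

Row minima: Up → 0, Down → -1; maximin = 0.
Column maxima: Left → 14, Center → 9, Right → 2; minimax = 2.
0 ≠ 2, so no pure-strategy equilibrium exists.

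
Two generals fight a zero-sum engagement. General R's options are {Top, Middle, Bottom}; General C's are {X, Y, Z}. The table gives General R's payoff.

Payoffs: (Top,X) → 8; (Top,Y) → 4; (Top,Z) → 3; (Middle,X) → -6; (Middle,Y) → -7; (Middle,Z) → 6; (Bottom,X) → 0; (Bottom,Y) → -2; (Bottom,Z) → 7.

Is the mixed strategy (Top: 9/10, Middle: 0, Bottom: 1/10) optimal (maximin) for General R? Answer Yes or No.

Against X this mix gives (9/10)·8 + (1/10)·0 = 36/5.
Against Y this mix gives (9/10)·4 + (1/10)·(-2) = 17/5.
Against Z this mix gives (9/10)·3 + (1/10)·7 = 17/5.
All of General C's active replies (Y, Z) yield 17/5, and no column does worse for General R. The mix makes General C indifferent and guarantees 17/5, so it is optimal.

Yes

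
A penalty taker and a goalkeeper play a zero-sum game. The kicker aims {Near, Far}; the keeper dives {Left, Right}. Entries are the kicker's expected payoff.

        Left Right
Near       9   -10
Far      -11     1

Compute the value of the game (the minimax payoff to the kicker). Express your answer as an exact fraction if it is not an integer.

-101/31

Row minima: Near → -10, Far → -11; maximin = -10.
Column maxima: Left → 9, Right → 1; minimax = 1.
-10 ≠ 1, so there is no saddle point; optimal play is mixed.
Let the kicker play Near with probability p. Expected payoff against Left: 9p + (-11)(1−p) = 20p − 11; against Right: (-10)p + 1(1−p) = −11p + 1.
Setting these equal: 20p − 11 = −11p + 1 ⇒ 31p = 12 ⇒ p = 12/31, and the value is (20)·(12/31) − 11 = -101/31.
For the keeper: with q = P(Left), equating Near's and Far's payoffs gives 19q − 10 = −12q + 1 ⇒ q = 11/31.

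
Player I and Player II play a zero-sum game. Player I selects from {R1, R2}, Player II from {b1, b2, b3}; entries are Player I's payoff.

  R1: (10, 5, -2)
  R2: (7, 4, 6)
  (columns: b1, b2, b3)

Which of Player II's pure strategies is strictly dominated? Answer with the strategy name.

b1

b2 holds Player I's payoff strictly below b1 in every row: 5 < 10, 4 < 7.
So b1 is strictly dominated for Player II.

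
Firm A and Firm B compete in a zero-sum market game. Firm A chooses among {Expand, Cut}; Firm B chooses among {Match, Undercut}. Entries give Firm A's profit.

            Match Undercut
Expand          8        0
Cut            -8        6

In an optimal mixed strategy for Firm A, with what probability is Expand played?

7/11

Row minima: Expand → 0, Cut → -8; maximin = 0.
Column maxima: Match → 8, Undercut → 6; minimax = 6.
0 ≠ 6, so there is no saddle point; optimal play is mixed.
Let Firm A play Expand with probability p. Expected payoff against Match: 8p + (-8)(1−p) = 16p − 8; against Undercut: 0p + 6(1−p) = −6p + 6.
Setting these equal: 16p − 8 = −6p + 6 ⇒ 22p = 14 ⇒ p = 7/11, and the value is (16)·(7/11) − 8 = 24/11.
For Firm B: with q = P(Match), equating Expand's and Cut's payoffs gives 8q = −14q + 6 ⇒ q = 3/11.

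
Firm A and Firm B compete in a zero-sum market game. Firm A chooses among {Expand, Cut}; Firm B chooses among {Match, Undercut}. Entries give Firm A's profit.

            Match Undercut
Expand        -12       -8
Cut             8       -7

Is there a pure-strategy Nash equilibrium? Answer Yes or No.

Row minima: Expand → -12, Cut → -7; maximin = -7.
Column maxima: Match → 8, Undercut → -7; minimax = -7.
maximin = minimax = -7, so a saddle point exists.

Yes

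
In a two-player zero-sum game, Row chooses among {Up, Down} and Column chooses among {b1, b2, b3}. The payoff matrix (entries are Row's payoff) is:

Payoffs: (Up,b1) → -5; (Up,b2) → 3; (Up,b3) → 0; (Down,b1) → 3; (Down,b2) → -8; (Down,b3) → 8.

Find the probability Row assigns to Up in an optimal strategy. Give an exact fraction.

11/19

Row minima: Up → -5, Down → -8; maximin = -5.
Column maxima: b1 → 3, b2 → 3, b3 → 8; minimax = 3.
-5 ≠ 3, so there is no saddle point; optimal play is mixed.
b3 is strictly dominated by b1 (it gives Row strictly more in every row), so Column never plays it.
On the remaining 2×2 (Up, Down vs b1, b2):
Let Row play Up with probability p. Expected payoff against b1: (-5)p + 3(1−p) = −8p + 3; against b2: 3p + (-8)(1−p) = 11p − 8.
Setting these equal: −8p + 3 = 11p − 8 ⇒ −19p = -11 ⇒ p = 11/19, and the value is (-8)·(11/19) + 3 = -31/19.
For Column: with q = P(b1), equating Up's and Down's payoffs gives −8q + 3 = 11q − 8 ⇒ q = 11/19.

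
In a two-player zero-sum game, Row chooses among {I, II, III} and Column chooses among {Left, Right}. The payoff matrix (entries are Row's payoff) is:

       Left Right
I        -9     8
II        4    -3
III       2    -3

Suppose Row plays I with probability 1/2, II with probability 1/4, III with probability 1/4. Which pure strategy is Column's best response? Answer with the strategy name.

If Column plays Left, Row's expected payoff is (1/2)·(-9) + (1/4)·4 + (1/4)·2 = -3.
If Column plays Right, Row's expected payoff is (1/2)·8 + (1/4)·(-3) + (1/4)·(-3) = 5/2.
Column minimizes Row's payoff; the smallest is -3, so the best response is Left.

Left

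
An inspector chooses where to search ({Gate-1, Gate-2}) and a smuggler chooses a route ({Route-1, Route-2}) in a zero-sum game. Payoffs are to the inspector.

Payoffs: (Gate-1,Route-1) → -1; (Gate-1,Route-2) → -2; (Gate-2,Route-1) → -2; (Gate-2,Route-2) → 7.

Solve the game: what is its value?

Row minima: Gate-1 → -2, Gate-2 → -2; maximin = -2.
Column maxima: Route-1 → -1, Route-2 → 7; minimax = -1.
-2 ≠ -1, so there is no saddle point; optimal play is mixed.
Let the inspector play Gate-1 with probability p. Expected payoff against Route-1: (-1)p + (-2)(1−p) = p − 2; against Route-2: (-2)p + 7(1−p) = −9p + 7.
Setting these equal: p − 2 = −9p + 7 ⇒ 10p = 9 ⇒ p = 9/10, and the value is (1)·(9/10) − 2 = -11/10.
For the smuggler: with q = P(Route-1), equating Gate-1's and Gate-2's payoffs gives q − 2 = −9q + 7 ⇒ q = 9/10.

-11/10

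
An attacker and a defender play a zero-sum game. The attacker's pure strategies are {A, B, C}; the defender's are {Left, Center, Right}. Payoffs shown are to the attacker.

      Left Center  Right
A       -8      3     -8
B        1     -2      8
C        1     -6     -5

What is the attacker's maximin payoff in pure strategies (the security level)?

Row minima: A → -8, B → -2, C → -6.
The best of these is -2.

-2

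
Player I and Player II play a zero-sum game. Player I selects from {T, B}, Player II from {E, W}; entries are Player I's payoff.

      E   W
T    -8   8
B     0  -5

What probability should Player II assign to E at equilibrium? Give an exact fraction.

Row minima: T → -8, B → -5; maximin = -5.
Column maxima: E → 0, W → 8; minimax = 0.
-5 ≠ 0, so there is no saddle point; optimal play is mixed.
Let Player I play T with probability p. Expected payoff against E: (-8)p + 0(1−p) = −8p; against W: 8p + (-5)(1−p) = 13p − 5.
Setting these equal: −8p = 13p − 5 ⇒ −21p = -5 ⇒ p = 5/21, and the value is (-8)·(5/21) = -40/21.
For Player II: with q = P(E), equating T's and B's payoffs gives −16q + 8 = 5q − 5 ⇒ q = 13/21.

13/21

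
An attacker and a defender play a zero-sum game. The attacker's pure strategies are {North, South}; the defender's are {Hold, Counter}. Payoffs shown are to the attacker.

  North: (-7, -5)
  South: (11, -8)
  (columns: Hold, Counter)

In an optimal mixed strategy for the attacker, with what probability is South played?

Row minima: North → -7, South → -8; maximin = -7.
Column maxima: Hold → 11, Counter → -5; minimax = -5.
-7 ≠ -5, so there is no saddle point; optimal play is mixed.
Let the attacker play North with probability p. Expected payoff against Hold: (-7)p + 11(1−p) = −18p + 11; against Counter: (-5)p + (-8)(1−p) = 3p − 8.
Setting these equal: −18p + 11 = 3p − 8 ⇒ −21p = -19 ⇒ p = 19/21, and the value is (-18)·(19/21) + 11 = -37/7.
For the defender: with q = P(Hold), equating North's and South's payoffs gives −2q − 5 = 19q − 8 ⇒ q = 1/7.

2/21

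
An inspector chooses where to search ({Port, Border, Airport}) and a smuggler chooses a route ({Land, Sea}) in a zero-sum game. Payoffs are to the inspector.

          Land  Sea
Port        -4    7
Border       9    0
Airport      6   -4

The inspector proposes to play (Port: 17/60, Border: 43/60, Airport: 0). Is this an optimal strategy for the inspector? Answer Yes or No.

No

Against Land this mix gives (17/60)·(-4) + (43/60)·9 = 319/60.
Against Sea this mix gives (17/60)·7 + (43/60)·0 = 119/60.
The smuggler will play Sea, holding the inspector to 119/60. Shifting weight toward the row that does better against Sea would raise this floor (the equalizing mix achieves 63/20 against both Sea and Land), so the proposed strategy is not optimal.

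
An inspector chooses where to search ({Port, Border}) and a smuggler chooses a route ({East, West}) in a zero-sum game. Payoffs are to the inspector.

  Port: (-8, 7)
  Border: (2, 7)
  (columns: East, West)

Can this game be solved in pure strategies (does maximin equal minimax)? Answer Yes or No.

Row minima: Port → -8, Border → 2; maximin = 2.
Column maxima: East → 2, West → 7; minimax = 2.
maximin = minimax = 2, so a saddle point exists.

Yes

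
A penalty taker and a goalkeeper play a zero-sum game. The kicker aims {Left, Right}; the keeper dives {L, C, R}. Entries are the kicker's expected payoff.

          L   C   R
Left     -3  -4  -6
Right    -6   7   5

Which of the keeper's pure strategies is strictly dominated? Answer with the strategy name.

R holds the kicker's payoff strictly below C in every row: -6 < -4, 5 < 7.
So C is strictly dominated for the keeper.

C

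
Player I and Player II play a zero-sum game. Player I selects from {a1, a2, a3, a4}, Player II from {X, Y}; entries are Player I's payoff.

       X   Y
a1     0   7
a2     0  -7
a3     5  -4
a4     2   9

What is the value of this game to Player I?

Row minima: a1 → 0, a2 → -7, a3 → -4, a4 → 2; maximin = 2.
Column maxima: X → 5, Y → 9; minimax = 5.
2 ≠ 5, so there is no saddle point; optimal play is mixed.
a1 is strictly dominated by a4, so Player I never plays it.
a2 is strictly dominated by a3, so Player I never plays it.
On the remaining 2×2 (a3, a4 vs X, Y):
Let Player I play a3 with probability p. Expected payoff against X: 5p + 2(1−p) = 3p + 2; against Y: (-4)p + 9(1−p) = −13p + 9.
Setting these equal: 3p + 2 = −13p + 9 ⇒ 16p = 7 ⇒ p = 7/16, and the value is (3)·(7/16) + 2 = 53/16.
For Player II: with q = P(X), equating a3's and a4's payoffs gives 9q − 4 = −7q + 9 ⇒ q = 13/16.

53/16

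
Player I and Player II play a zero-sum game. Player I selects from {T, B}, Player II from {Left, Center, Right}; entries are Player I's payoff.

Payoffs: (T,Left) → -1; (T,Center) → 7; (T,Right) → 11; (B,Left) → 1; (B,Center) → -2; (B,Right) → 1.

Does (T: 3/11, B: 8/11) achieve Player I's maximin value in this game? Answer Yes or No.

Against Left this mix gives (3/11)·(-1) + (8/11)·1 = 5/11.
Against Center this mix gives (3/11)·7 + (8/11)·(-2) = 5/11.
Against Right this mix gives (3/11)·11 + (8/11)·1 = 41/11.
All of Player II's active replies (Left, Center) yield 5/11, and no column does worse for Player I. The mix makes Player II indifferent and guarantees 5/11, so it is optimal.

Yes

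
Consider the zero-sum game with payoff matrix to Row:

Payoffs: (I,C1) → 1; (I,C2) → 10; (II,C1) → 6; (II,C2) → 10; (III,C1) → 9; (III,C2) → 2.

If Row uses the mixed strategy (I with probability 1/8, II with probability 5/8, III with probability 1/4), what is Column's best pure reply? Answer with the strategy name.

If Column plays C1, Row's expected payoff is (1/8)·1 + (5/8)·6 + (1/4)·9 = 49/8.
If Column plays C2, Row's expected payoff is (1/8)·10 + (5/8)·10 + (1/4)·2 = 8.
Column minimizes Row's payoff; the smallest is 49/8, so the best response is C1.

C1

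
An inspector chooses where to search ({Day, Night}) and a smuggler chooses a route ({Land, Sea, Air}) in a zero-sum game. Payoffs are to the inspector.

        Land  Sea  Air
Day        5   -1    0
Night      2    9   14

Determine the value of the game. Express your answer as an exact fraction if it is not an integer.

47/13

Row minima: Day → -1, Night → 2; maximin = 2.
Column maxima: Land → 5, Sea → 9, Air → 14; minimax = 5.
2 ≠ 5, so there is no saddle point; optimal play is mixed.
Air is strictly dominated by Sea (it gives the inspector strictly more in every row), so the smuggler never plays it.
On the remaining 2×2 (Day, Night vs Land, Sea):
Let the inspector play Day with probability p. Expected payoff against Land: 5p + 2(1−p) = 3p + 2; against Sea: (-1)p + 9(1−p) = −10p + 9.
Setting these equal: 3p + 2 = −10p + 9 ⇒ 13p = 7 ⇒ p = 7/13, and the value is (3)·(7/13) + 2 = 47/13.
For the smuggler: with q = P(Land), equating Day's and Night's payoffs gives 6q − 1 = −7q + 9 ⇒ q = 10/13.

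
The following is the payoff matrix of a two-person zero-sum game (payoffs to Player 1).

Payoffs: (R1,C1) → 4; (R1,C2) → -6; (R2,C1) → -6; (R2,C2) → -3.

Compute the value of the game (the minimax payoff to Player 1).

Row minima: R1 → -6, R2 → -6; maximin = -6.
Column maxima: C1 → 4, C2 → -3; minimax = -3.
-6 ≠ -3, so there is no saddle point; optimal play is mixed.
Let Player 1 play R1 with probability p. Expected payoff against C1: 4p + (-6)(1−p) = 10p − 6; against C2: (-6)p + (-3)(1−p) = −3p − 3.
Setting these equal: 10p − 6 = −3p − 3 ⇒ 13p = 3 ⇒ p = 3/13, and the value is (10)·(3/13) − 6 = -48/13.
For Player 2: with q = P(C1), equating R1's and R2's payoffs gives 10q − 6 = −3q − 3 ⇒ q = 3/13.

-48/13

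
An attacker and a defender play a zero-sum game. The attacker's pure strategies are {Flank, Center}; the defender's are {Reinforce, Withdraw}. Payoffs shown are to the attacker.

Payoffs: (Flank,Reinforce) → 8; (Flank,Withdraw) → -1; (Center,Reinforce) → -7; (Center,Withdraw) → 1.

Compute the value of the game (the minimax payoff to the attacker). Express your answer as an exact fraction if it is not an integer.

1/17

Row minima: Flank → -1, Center → -7; maximin = -1.
Column maxima: Reinforce → 8, Withdraw → 1; minimax = 1.
-1 ≠ 1, so there is no saddle point; optimal play is mixed.
Let the attacker play Flank with probability p. Expected payoff against Reinforce: 8p + (-7)(1−p) = 15p − 7; against Withdraw: (-1)p + 1(1−p) = −2p + 1.
Setting these equal: 15p − 7 = −2p + 1 ⇒ 17p = 8 ⇒ p = 8/17, and the value is (15)·(8/17) − 7 = 1/17.
For the defender: with q = P(Reinforce), equating Flank's and Center's payoffs gives 9q − 1 = −8q + 1 ⇒ q = 2/17.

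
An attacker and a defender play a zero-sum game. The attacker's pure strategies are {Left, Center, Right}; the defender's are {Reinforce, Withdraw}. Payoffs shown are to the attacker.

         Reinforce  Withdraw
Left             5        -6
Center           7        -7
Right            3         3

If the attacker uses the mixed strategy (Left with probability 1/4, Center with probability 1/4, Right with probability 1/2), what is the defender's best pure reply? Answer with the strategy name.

If the defender plays Reinforce, the attacker's expected payoff is (1/4)·5 + (1/4)·7 + (1/2)·3 = 9/2.
If the defender plays Withdraw, the attacker's expected payoff is (1/4)·(-6) + (1/4)·(-7) + (1/2)·3 = -7/4.
The defender minimizes the attacker's payoff; the smallest is -7/4, so the best response is Withdraw.

Withdraw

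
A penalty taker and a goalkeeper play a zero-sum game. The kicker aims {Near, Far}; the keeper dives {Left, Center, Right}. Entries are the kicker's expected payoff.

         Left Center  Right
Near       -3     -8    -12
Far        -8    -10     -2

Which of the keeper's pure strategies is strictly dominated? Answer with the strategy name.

Center holds the kicker's payoff strictly below Left in every row: -8 < -3, -10 < -8.
So Left is strictly dominated for the keeper.

Left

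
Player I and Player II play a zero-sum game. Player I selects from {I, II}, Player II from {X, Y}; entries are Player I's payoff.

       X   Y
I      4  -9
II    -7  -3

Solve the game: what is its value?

-75/17

Row minima: I → -9, II → -7; maximin = -7.
Column maxima: X → 4, Y → -3; minimax = -3.
-7 ≠ -3, so there is no saddle point; optimal play is mixed.
Let Player I play I with probability p. Expected payoff against X: 4p + (-7)(1−p) = 11p − 7; against Y: (-9)p + (-3)(1−p) = −6p − 3.
Setting these equal: 11p − 7 = −6p − 3 ⇒ 17p = 4 ⇒ p = 4/17, and the value is (11)·(4/17) − 7 = -75/17.
For Player II: with q = P(X), equating I's and II's payoffs gives 13q − 9 = −4q − 3 ⇒ q = 6/17.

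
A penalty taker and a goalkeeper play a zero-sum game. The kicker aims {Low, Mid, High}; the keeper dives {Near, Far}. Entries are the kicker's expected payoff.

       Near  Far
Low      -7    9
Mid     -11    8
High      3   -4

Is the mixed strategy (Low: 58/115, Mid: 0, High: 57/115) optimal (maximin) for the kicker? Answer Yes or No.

No

Against Near this mix gives (58/115)·(-7) + (57/115)·3 = -47/23.
Against Far this mix gives (58/115)·9 + (57/115)·(-4) = 294/115.
The keeper will play Near, holding the kicker to -47/23. Shifting weight toward the row that does better against Near would raise this floor (the equalizing mix achieves -1/23 against both Near and Far), so the proposed strategy is not optimal.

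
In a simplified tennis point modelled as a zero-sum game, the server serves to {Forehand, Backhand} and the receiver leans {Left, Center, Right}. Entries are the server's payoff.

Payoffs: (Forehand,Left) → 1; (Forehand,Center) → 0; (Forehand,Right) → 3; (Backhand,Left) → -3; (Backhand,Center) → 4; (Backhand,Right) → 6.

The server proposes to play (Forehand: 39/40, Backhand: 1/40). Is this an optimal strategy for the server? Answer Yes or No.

Against Left this mix gives (39/40)·1 + (1/40)·(-3) = 9/10.
Against Center this mix gives (39/40)·0 + (1/40)·4 = 1/10.
Against Right this mix gives (39/40)·3 + (1/40)·6 = 123/40.
The receiver will play Center, holding the server to 1/10. Shifting weight toward the row that does better against Center would raise this floor (the equalizing mix achieves 1/2 against both Center and Left), so the proposed strategy is not optimal.

No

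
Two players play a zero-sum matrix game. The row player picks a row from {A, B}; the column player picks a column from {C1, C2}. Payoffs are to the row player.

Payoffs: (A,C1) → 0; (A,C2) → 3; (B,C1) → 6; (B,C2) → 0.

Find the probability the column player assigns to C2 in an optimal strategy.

Row minima: A → 0, B → 0; maximin = 0.
Column maxima: C1 → 6, C2 → 3; minimax = 3.
0 ≠ 3, so there is no saddle point; optimal play is mixed.
Let the row player play A with probability p. Expected payoff against C1: 0p + 6(1−p) = −6p + 6; against C2: 3p + 0(1−p) = 3p.
Setting these equal: −6p + 6 = 3p ⇒ −9p = -6 ⇒ p = 2/3, and the value is (-6)·(2/3) + 6 = 2.
For the column player: with q = P(C1), equating A's and B's payoffs gives −3q + 3 = 6q ⇒ q = 1/3.

2/3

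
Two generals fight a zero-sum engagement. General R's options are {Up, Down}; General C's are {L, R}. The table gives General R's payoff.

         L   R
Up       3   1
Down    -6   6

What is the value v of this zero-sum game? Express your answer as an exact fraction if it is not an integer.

Row minima: Up → 1, Down → -6; maximin = 1.
Column maxima: L → 3, R → 6; minimax = 3.
1 ≠ 3, so there is no saddle point; optimal play is mixed.
Let General R play Up with probability p. Expected payoff against L: 3p + (-6)(1−p) = 9p − 6; against R: 1p + 6(1−p) = −5p + 6.
Setting these equal: 9p − 6 = −5p + 6 ⇒ 14p = 12 ⇒ p = 6/7, and the value is (9)·(6/7) − 6 = 12/7.
For General C: with q = P(L), equating Up's and Down's payoffs gives 2q + 1 = −12q + 6 ⇒ q = 5/14.

12/7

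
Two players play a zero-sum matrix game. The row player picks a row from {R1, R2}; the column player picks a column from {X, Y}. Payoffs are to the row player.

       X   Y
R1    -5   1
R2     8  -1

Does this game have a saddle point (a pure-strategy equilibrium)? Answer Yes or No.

Row minima: R1 → -5, R2 → -1; maximin = -1.
Column maxima: X → 8, Y → 1; minimax = 1.
-1 ≠ 1, so no pure-strategy equilibrium exists.

No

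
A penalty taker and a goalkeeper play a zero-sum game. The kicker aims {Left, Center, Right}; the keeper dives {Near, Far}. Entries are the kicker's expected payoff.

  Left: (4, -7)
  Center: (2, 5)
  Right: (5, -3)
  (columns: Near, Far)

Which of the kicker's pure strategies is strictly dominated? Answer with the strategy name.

Right gives a strictly higher payoff than Left against every column: 5 > 4, -3 > -7.
So Left is strictly dominated and the kicker never plays it.

Left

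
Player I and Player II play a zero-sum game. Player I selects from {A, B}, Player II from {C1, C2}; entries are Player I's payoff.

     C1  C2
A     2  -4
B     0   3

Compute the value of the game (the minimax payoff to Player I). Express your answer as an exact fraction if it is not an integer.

2/3

Row minima: A → -4, B → 0; maximin = 0.
Column maxima: C1 → 2, C2 → 3; minimax = 2.
0 ≠ 2, so there is no saddle point; optimal play is mixed.
Let Player I play A with probability p. Expected payoff against C1: 2p + 0(1−p) = 2p; against C2: (-4)p + 3(1−p) = −7p + 3.
Setting these equal: 2p = −7p + 3 ⇒ 9p = 3 ⇒ p = 1/3, and the value is (2)·(1/3) = 2/3.
For Player II: with q = P(C1), equating A's and B's payoffs gives 6q − 4 = −3q + 3 ⇒ q = 7/9.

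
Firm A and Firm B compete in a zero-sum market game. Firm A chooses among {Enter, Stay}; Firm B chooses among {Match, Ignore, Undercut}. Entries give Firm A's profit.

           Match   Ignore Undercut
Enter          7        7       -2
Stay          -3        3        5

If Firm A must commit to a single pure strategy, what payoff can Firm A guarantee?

Row minima: Enter → -2, Stay → -3.
The best of these is -2.

-2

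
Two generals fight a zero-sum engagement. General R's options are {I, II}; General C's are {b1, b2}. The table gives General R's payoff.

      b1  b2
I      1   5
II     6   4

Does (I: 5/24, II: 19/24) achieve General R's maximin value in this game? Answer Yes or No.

No

Against b1 this mix gives (5/24)·1 + (19/24)·6 = 119/24.
Against b2 this mix gives (5/24)·5 + (19/24)·4 = 101/24.
General C will play b2, holding General R to 101/24. Shifting weight toward the row that does better against b2 would raise this floor (the equalizing mix achieves 13/3 against both b2 and b1), so the proposed strategy is not optimal.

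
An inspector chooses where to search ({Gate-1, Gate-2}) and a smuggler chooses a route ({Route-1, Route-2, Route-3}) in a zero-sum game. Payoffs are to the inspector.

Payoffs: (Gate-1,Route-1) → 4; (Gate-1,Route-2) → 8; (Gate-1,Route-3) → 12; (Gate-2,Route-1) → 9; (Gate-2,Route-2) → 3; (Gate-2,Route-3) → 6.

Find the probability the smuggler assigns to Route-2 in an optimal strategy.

1/2

Row minima: Gate-1 → 4, Gate-2 → 3; maximin = 4.
Column maxima: Route-1 → 9, Route-2 → 8, Route-3 → 12; minimax = 8.
4 ≠ 8, so there is no saddle point; optimal play is mixed.
Route-3 is strictly dominated by Route-2 (it gives the inspector strictly more in every row), so the smuggler never plays it.
On the remaining 2×2 (Gate-1, Gate-2 vs Route-1, Route-2):
Let the inspector play Gate-1 with probability p. Expected payoff against Route-1: 4p + 9(1−p) = −5p + 9; against Route-2: 8p + 3(1−p) = 5p + 3.
Setting these equal: −5p + 9 = 5p + 3 ⇒ −10p = -6 ⇒ p = 3/5, and the value is (-5)·(3/5) + 9 = 6.
For the smuggler: with q = P(Route-1), equating Gate-1's and Gate-2's payoffs gives −4q + 8 = 6q + 3 ⇒ q = 1/2.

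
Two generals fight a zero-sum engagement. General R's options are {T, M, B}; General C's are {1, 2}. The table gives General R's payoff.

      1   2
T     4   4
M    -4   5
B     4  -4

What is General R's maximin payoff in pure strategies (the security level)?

Row minima: T → 4, M → -4, B → -4.
The best of these is 4.

4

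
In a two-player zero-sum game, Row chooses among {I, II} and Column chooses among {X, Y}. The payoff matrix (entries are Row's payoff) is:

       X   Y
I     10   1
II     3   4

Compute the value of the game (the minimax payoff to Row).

37/10

Row minima: I → 1, II → 3; maximin = 3.
Column maxima: X → 10, Y → 4; minimax = 4.
3 ≠ 4, so there is no saddle point; optimal play is mixed.
Let Row play I with probability p. Expected payoff against X: 10p + 3(1−p) = 7p + 3; against Y: 1p + 4(1−p) = −3p + 4.
Setting these equal: 7p + 3 = −3p + 4 ⇒ 10p = 1 ⇒ p = 1/10, and the value is (7)·(1/10) + 3 = 37/10.
For Column: with q = P(X), equating I's and II's payoffs gives 9q + 1 = −q + 4 ⇒ q = 3/10.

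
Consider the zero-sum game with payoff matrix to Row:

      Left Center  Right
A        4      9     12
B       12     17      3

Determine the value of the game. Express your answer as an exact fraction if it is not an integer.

132/17

Row minima: A → 4, B → 3; maximin = 4.
Column maxima: Left → 12, Center → 17, Right → 12; minimax = 12.
4 ≠ 12, so there is no saddle point; optimal play is mixed.
Center is strictly dominated by Left (it gives Row strictly more in every row), so Column never plays it.
On the remaining 2×2 (A, B vs Left, Right):
Let Row play A with probability p. Expected payoff against Left: 4p + 12(1−p) = −8p + 12; against Right: 12p + 3(1−p) = 9p + 3.
Setting these equal: −8p + 12 = 9p + 3 ⇒ −17p = -9 ⇒ p = 9/17, and the value is (-8)·(9/17) + 12 = 132/17.
For Column: with q = P(Left), equating A's and B's payoffs gives −8q + 12 = 9q + 3 ⇒ q = 9/17.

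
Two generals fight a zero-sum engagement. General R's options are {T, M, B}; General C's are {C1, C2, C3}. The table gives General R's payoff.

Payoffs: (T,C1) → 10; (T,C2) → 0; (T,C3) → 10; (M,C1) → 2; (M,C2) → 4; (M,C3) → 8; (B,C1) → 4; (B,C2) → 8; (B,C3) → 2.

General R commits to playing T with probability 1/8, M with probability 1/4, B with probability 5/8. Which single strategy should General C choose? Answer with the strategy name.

If General C plays C1, General R's expected payoff is (1/8)·10 + (1/4)·2 + (5/8)·4 = 17/4.
If General C plays C2, General R's expected payoff is (1/8)·0 + (1/4)·4 + (5/8)·8 = 6.
If General C plays C3, General R's expected payoff is (1/8)·10 + (1/4)·8 + (5/8)·2 = 9/2.
General C minimizes General R's payoff; the smallest is 17/4, so the best response is C1.

C1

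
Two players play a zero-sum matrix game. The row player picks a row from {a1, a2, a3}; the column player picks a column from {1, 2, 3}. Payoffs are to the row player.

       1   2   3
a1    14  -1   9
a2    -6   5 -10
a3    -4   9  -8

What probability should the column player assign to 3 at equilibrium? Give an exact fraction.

10/27

Row minima: a1 → -1, a2 → -10, a3 → -8; maximin = -1.
Column maxima: 1 → 14, 2 → 9, 3 → 9; minimax = 9.
-1 ≠ 9, so there is no saddle point; optimal play is mixed.
a2 is strictly dominated by a3, so the row player never plays it.
1 is strictly dominated by 3 (it gives the row player strictly more in every row), so the column player never plays it.
On the remaining 2×2 (a1, a3 vs 2, 3):
Let the row player play a1 with probability p. Expected payoff against 2: (-1)p + 9(1−p) = −10p + 9; against 3: 9p + (-8)(1−p) = 17p − 8.
Setting these equal: −10p + 9 = 17p − 8 ⇒ −27p = -17 ⇒ p = 17/27, and the value is (-10)·(17/27) + 9 = 73/27.
For the column player: with q = P(2), equating a1's and a3's payoffs gives −10q + 9 = 17q − 8 ⇒ q = 17/27.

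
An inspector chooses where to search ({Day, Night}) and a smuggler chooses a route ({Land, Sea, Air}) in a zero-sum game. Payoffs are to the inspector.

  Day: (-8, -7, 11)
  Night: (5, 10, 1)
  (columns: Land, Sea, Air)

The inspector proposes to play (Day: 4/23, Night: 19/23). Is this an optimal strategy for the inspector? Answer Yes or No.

Yes

Against Land this mix gives (4/23)·(-8) + (19/23)·5 = 63/23.
Against Sea this mix gives (4/23)·(-7) + (19/23)·10 = 162/23.
Against Air this mix gives (4/23)·11 + (19/23)·1 = 63/23.
All of the smuggler's active replies (Land, Air) yield 63/23, and no column does worse for the inspector. The mix makes the smuggler indifferent and guarantees 63/23, so it is optimal.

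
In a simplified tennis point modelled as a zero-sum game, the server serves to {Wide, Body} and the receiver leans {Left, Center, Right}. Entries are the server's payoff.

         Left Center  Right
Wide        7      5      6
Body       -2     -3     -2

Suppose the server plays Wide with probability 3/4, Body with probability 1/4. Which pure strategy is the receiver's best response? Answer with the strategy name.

If the receiver plays Left, the server's expected payoff is (3/4)·7 + (1/4)·(-2) = 19/4.
If the receiver plays Center, the server's expected payoff is (3/4)·5 + (1/4)·(-3) = 3.
If the receiver plays Right, the server's expected payoff is (3/4)·6 + (1/4)·(-2) = 4.
The receiver minimizes the server's payoff; the smallest is 3, so the best response is Center.

Center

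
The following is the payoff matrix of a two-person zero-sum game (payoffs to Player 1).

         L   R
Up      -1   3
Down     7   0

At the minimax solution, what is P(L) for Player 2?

Row minima: Up → -1, Down → 0; maximin = 0.
Column maxima: L → 7, R → 3; minimax = 3.
0 ≠ 3, so there is no saddle point; optimal play is mixed.
Let Player 1 play Up with probability p. Expected payoff against L: (-1)p + 7(1−p) = −8p + 7; against R: 3p + 0(1−p) = 3p.
Setting these equal: −8p + 7 = 3p ⇒ −11p = -7 ⇒ p = 7/11, and the value is (-8)·(7/11) + 7 = 21/11.
For Player 2: with q = P(L), equating Up's and Down's payoffs gives −4q + 3 = 7q ⇒ q = 3/11.

3/11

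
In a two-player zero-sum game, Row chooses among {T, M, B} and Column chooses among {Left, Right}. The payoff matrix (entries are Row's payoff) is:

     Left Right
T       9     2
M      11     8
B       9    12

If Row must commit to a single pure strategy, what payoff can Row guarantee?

9

Row minima: T → 2, M → 8, B → 9.
The best of these is 9.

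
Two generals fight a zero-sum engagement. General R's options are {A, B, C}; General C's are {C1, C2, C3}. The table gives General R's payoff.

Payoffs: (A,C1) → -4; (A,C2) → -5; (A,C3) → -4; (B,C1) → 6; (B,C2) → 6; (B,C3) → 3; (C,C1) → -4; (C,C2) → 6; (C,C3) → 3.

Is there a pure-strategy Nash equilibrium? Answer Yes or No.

Row minima: A → -5, B → 3, C → -4; maximin = 3.
Column maxima: C1 → 6, C2 → 6, C3 → 3; minimax = 3.
maximin = minimax = 3, so a saddle point exists.

Yes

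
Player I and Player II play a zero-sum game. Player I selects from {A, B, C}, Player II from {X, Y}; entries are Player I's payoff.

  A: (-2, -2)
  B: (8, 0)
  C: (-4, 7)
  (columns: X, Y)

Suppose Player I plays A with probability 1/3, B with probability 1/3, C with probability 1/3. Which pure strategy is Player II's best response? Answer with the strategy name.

If Player II plays X, Player I's expected payoff is (1/3)·(-2) + (1/3)·8 + (1/3)·(-4) = 2/3.
If Player II plays Y, Player I's expected payoff is (1/3)·(-2) + (1/3)·0 + (1/3)·7 = 5/3.
Player II minimizes Player I's payoff; the smallest is 2/3, so the best response is X.

X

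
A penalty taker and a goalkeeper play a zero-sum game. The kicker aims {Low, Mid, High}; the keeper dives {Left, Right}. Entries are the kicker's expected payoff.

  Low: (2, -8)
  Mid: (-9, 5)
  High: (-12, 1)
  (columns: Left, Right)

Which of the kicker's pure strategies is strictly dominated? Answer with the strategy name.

Mid gives a strictly higher payoff than High against every column: -9 > -12, 5 > 1.
So High is strictly dominated and the kicker never plays it.

High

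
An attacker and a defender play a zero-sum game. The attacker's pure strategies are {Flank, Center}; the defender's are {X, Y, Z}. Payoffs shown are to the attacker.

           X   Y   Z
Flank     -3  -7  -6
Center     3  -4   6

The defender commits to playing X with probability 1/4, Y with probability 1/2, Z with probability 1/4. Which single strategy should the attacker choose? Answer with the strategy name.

Center

Expected payoff of Flank: (1/4)·(-3) + (1/2)·(-7) + (1/4)·(-6) = -23/4.
Expected payoff of Center: (1/4)·3 + (1/2)·(-4) + (1/4)·6 = 1/4.
The largest is 1/4, so the attacker's best response is Center.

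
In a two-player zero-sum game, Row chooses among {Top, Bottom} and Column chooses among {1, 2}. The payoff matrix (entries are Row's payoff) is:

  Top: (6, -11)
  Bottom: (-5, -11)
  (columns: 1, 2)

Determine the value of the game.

Row minima: Top → -11, Bottom → -11; maximin = -11.
Column maxima: 1 → 6, 2 → -11; minimax = -11.
Since maximin = minimax = -11, there is a saddle point and the value is -11.

-11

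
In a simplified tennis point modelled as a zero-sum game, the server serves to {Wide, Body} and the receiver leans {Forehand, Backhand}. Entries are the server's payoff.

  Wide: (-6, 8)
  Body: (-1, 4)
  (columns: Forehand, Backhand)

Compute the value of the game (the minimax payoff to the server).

-1

Row minima: Wide → -6, Body → -1; maximin = -1.
Column maxima: Forehand → -1, Backhand → 8; minimax = -1.
Since maximin = minimax = -1, there is a saddle point and the value is -1.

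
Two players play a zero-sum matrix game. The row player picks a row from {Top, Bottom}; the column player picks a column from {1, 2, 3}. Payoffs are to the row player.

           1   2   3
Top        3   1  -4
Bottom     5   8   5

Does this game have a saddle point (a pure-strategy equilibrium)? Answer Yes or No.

Row minima: Top → -4, Bottom → 5; maximin = 5.
Column maxima: 1 → 5, 2 → 8, 3 → 5; minimax = 5.
maximin = minimax = 5, so a saddle point exists.

Yes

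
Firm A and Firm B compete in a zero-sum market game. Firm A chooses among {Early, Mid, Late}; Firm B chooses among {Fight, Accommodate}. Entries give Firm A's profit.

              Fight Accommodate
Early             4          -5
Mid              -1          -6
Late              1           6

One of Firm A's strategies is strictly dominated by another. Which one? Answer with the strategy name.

Mid

Early gives a strictly higher payoff than Mid against every column: 4 > -1, -5 > -6.
So Mid is strictly dominated and Firm A never plays it.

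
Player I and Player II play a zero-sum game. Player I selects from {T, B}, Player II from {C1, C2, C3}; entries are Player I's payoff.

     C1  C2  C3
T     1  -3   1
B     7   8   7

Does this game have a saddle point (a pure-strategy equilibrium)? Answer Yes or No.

Yes

Row minima: T → -3, B → 7; maximin = 7.
Column maxima: C1 → 7, C2 → 8, C3 → 7; minimax = 7.
maximin = minimax = 7, so a saddle point exists.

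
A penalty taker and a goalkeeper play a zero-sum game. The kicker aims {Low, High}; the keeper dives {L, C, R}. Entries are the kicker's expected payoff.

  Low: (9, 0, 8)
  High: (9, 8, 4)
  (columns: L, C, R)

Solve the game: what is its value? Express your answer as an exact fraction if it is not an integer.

16/3

Row minima: Low → 0, High → 4; maximin = 4.
Column maxima: L → 9, C → 8, R → 8; minimax = 8.
4 ≠ 8, so there is no saddle point; optimal play is mixed.
L is strictly dominated by C (it gives the kicker strictly more in every row), so the keeper never plays it.
On the remaining 2×2 (Low, High vs C, R):
Let the kicker play Low with probability p. Expected payoff against C: 0p + 8(1−p) = −8p + 8; against R: 8p + 4(1−p) = 4p + 4.
Setting these equal: −8p + 8 = 4p + 4 ⇒ −12p = -4 ⇒ p = 1/3, and the value is (-8)·(1/3) + 8 = 16/3.
For the keeper: with q = P(C), equating Low's and High's payoffs gives −8q + 8 = 4q + 4 ⇒ q = 1/3.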